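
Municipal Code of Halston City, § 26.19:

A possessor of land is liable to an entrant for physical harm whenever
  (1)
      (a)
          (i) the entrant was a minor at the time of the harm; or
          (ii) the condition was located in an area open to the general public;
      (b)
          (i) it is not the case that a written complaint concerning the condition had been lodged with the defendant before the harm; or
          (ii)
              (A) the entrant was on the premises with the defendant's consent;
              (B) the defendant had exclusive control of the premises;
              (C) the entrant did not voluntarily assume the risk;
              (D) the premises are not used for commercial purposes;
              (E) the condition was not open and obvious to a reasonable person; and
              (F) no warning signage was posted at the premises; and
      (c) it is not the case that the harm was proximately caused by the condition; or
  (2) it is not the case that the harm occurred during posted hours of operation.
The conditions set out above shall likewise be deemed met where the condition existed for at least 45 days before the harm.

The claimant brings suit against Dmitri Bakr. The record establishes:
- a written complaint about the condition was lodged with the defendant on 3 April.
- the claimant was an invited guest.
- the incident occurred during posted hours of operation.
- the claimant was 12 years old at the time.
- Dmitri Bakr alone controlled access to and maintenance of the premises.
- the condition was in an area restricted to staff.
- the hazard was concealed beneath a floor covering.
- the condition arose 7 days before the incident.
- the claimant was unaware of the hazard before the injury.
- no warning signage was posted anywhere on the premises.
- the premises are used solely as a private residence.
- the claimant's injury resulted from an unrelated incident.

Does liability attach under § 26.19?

Yes — liable.

(i) entrant a minor — met.
(ii) public area — not met.
(a) = T OR F = true.
(i) not (complaint lodged) — fails.
(A) consent to enter — satisfied.
(B) exclusive control — met.
(C) no assumed risk — holds.
(D) not (commercial use) — holds.
(E) not open/obvious — met.
(F) no signage posted — satisfied.
(ii): T AND T AND T AND T AND T AND T → true.
(b) = F OR T = true.
(c) not (proximate cause) — holds.
So (1) is satisfied (T AND T AND T).
(2) not (during posted hours) — not met.
So Overall is satisfied (T OR F).
Exception (condition ≥45 days old) — not satisfied.
Result: main true OR exception false → true.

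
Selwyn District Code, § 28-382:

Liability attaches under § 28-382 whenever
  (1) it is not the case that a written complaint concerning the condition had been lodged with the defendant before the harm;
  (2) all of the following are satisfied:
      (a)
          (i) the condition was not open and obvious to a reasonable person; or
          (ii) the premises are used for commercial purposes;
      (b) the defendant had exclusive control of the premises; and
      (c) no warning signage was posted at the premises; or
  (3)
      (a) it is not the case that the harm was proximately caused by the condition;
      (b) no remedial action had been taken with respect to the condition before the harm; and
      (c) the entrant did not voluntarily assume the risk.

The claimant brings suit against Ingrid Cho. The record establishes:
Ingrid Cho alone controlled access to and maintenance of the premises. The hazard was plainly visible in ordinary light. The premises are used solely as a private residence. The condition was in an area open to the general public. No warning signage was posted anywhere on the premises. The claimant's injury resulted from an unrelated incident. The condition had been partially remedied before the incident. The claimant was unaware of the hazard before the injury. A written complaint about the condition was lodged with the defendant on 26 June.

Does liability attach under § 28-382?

(1) not (complaint lodged) — fails.
(i) not open/obvious — fails.
(ii) commercial use — fails.
(a) = F OR F = false.
(b) exclusive control — satisfied.
(c) no signage posted — met.
(2): F AND T AND T → false.
(a) not (proximate cause) — holds.
(b) no remedial action — not satisfied.
(c) no assumed risk — holds.
(3): T AND F AND T → false.
Overall: F OR F OR F → false.

No — not liable.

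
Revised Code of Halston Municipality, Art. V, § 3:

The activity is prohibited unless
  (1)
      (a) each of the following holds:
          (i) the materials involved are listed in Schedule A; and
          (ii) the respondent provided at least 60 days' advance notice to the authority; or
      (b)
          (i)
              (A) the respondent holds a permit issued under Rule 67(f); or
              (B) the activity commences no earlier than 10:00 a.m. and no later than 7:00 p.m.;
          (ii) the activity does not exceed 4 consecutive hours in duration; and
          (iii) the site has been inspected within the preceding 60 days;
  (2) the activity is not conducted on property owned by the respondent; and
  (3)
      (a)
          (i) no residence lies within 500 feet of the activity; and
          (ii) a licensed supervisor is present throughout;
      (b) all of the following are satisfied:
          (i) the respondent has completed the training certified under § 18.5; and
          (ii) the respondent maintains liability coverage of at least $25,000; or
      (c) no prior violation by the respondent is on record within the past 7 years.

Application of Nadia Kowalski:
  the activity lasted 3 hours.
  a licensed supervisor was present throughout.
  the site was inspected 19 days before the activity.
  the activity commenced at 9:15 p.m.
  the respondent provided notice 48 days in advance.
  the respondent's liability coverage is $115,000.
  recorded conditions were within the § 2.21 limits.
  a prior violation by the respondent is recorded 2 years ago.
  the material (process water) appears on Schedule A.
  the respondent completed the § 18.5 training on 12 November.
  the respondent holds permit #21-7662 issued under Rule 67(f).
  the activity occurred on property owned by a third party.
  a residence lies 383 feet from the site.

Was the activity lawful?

(i) Schedule A material — satisfied.
(ii) ≥60 days' notice — not satisfied.
So (a) is not satisfied (T AND F).
(A) holds permit — satisfied.
(B) start within hours — fails.
(i): T OR F → true.
(ii) ≤ 4 hrs duration — satisfied.
(iii) site inspected — met.
(b) = T AND T AND T = true.
(1): F OR T → true.
(2) not (own property) — satisfied.
(i) no residence in 500 ft — not met.
(ii) supervisor present — holds.
(a): F AND T → false.
(i) training certified — satisfied.
(ii) coverage ≥ $25,000 — satisfied.
So (b) is satisfied (T AND T).
(c) no prior violation — fails.
(3) = F OR T OR F = true.
Overall: T AND T AND T → true.

Yes — lawful.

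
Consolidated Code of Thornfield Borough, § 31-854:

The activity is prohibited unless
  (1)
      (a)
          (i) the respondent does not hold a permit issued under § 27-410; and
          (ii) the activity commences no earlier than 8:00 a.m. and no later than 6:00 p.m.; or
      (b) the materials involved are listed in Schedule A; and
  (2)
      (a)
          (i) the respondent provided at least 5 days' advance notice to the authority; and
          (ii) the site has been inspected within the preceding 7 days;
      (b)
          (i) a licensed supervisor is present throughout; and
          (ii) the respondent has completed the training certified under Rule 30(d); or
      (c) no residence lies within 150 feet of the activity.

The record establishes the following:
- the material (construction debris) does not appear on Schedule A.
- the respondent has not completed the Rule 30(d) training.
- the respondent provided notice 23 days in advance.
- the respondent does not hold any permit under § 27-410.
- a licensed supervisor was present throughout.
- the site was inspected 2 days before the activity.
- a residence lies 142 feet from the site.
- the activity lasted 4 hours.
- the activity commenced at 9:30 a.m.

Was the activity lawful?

Yes — lawful.

(i) not (holds permit) — holds.
(ii) start within hours — satisfied.
(a): T AND T → true.
(b) Schedule A material — not satisfied.
(1): T OR F → true.
(i) ≥5 days' notice — satisfied.
(ii) site inspected — satisfied.
So (a) is satisfied (T AND T).
(i) supervisor present — met.
(ii) training certified — not met.
So (b) is not satisfied (T AND F).
(c) no residence in 150 ft — not met.
(2): T OR F OR F → true.
So Overall is satisfied (T AND T).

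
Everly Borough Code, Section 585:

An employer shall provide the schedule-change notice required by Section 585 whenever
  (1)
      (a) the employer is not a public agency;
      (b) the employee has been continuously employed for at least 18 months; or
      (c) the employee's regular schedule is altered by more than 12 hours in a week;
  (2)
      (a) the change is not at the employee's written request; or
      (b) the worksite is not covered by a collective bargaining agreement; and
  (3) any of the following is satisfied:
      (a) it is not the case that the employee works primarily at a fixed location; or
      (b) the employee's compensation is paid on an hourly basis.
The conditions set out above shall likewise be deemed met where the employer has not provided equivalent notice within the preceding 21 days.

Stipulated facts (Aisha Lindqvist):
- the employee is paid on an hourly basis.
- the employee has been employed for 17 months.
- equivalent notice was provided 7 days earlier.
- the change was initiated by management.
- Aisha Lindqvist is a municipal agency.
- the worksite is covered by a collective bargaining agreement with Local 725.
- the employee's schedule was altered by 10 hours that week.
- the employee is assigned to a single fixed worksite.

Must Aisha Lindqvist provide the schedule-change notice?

(a) not (public agency) — not satisfied.
(b) tenure ≥ 18 mo. — fails.
(c) schedule shift > 12h — not met.
(1) = F OR F OR F = false.
(a) not employee-requested — met.
(b) no CBA — not satisfied.
(2) = T OR F = true.
(a) not (fixed location) — not satisfied.
(b) hourly-paid — holds.
So (3) is satisfied (F OR T).
Overall = F AND T AND T = false.
Exception (no recent notice) — not satisfied.
Result: main false OR exception false → false.

No — not required.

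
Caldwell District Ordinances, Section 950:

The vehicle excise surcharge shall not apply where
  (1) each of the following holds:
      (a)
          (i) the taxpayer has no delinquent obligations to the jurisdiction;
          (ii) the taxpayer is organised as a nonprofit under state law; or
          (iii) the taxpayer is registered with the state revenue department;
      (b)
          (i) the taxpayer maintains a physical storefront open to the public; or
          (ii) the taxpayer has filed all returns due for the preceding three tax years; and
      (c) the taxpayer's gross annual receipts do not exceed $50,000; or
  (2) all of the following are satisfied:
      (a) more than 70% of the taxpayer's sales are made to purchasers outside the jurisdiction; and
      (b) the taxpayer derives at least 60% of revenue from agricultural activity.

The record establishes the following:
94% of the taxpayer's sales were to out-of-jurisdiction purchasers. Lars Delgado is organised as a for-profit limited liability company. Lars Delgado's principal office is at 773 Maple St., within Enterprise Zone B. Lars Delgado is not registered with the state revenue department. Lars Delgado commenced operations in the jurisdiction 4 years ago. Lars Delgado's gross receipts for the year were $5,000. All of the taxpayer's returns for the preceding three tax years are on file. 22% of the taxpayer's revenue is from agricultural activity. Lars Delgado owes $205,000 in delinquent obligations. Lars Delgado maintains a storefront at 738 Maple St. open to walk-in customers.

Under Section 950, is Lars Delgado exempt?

No — not exempt.

(i) no delinquency — not met.
(ii) nonprofit — fails.
(iii) state-registered — not met.
So (a) is not satisfied (F OR F OR F).
(i) has storefront — met.
(ii) returns current — satisfied.
(b): T OR T → true.
(c) receipts ≤ $50,000 — holds.
So (1) is not satisfied (F AND T AND T).
(a) >70% out-of-jur. sales — holds.
(b) ≥60% agricultural — fails.
So (2) is not satisfied (T AND F).
Overall: F OR F → false.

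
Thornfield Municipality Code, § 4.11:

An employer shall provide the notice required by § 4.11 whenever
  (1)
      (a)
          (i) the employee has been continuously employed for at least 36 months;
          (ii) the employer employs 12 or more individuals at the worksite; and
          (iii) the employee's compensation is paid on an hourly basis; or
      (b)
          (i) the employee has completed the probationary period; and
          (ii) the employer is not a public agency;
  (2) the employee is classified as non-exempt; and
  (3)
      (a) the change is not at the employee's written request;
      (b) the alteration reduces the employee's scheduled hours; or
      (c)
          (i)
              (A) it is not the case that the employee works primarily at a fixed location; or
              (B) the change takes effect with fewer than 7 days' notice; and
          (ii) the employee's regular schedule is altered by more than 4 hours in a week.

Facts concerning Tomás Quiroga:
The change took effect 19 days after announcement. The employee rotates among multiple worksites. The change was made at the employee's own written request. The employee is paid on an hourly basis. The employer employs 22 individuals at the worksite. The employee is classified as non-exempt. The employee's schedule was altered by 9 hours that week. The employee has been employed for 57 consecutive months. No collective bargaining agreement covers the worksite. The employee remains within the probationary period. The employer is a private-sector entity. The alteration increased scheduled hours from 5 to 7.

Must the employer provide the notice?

(i) tenure ≥ 36 mo. — met.
(ii) ≥ 12 at site — met.
(iii) hourly-paid — met.
(a): T AND T AND T → true.
(i) past probation — not met.
(ii) not (public agency) — satisfied.
(b) = F AND T = false.
So (1) is satisfied (T OR F).
(2) non-exempt — met.
(a) not employee-requested — fails.
(b) hours reduced — fails.
(A) not (fixed location) — holds.
(B) < 7 days' notice — not met.
So (i) is satisfied (T OR F).
(ii) schedule shift > 4h — satisfied.
(c): T AND T → true.
So (3) is satisfied (F OR F OR T).
Overall: T AND T AND T → true.

Yes — required.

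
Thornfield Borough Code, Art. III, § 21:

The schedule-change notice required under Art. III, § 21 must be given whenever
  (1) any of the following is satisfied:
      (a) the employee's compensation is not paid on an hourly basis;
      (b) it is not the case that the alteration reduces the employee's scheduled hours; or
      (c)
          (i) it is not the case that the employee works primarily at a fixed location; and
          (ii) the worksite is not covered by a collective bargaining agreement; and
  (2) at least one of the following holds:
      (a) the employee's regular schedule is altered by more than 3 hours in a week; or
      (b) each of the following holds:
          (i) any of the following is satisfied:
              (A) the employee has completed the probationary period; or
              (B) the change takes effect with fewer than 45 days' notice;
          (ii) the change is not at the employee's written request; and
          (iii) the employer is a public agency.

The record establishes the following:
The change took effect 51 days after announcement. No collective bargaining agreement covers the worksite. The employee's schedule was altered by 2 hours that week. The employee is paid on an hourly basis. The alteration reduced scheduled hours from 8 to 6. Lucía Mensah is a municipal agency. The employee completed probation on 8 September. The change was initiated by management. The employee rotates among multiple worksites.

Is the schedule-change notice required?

Yes — required.

(a) not (hourly-paid) — not met.
(b) not (hours reduced) — fails.
(i) not (fixed location) — satisfied.
(ii) no CBA — holds.
So (c) is satisfied (T AND T).
(1) = F OR F OR T = true.
(a) schedule shift > 3h — not met.
(A) past probation — satisfied.
(B) < 45 days' notice — not satisfied.
So (i) is satisfied (T OR F).
(ii) not employee-requested — satisfied.
(iii) public agency — holds.
So (b) is satisfied (T AND T AND T).
(2): F OR T → true.
Overall: T AND T → true.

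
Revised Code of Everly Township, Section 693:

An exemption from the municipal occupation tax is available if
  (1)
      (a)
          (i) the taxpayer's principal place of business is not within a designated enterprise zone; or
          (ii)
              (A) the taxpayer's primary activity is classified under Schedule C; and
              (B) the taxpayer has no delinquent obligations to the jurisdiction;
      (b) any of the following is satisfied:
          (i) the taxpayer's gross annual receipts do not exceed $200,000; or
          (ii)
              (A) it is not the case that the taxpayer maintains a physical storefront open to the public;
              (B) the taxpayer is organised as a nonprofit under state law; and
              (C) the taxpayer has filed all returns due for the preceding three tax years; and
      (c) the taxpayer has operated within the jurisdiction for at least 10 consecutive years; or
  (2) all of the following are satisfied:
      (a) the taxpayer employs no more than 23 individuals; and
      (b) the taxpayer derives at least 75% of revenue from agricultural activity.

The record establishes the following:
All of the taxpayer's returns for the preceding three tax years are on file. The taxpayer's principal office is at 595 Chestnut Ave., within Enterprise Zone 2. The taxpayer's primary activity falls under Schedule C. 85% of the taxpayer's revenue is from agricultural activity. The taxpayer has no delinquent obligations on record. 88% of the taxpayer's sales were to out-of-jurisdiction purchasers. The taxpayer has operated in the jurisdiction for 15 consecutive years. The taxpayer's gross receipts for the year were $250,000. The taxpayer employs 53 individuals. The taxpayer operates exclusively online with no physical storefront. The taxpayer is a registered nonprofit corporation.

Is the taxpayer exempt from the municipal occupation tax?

(i) not (in enterprise zone) — not met.
(A) Schedule C activity — satisfied.
(B) no delinquency — holds.
(ii): T AND T → true.
(a): F OR T → true.
(i) receipts ≤ $200,000 — fails.
(A) not (has storefront) — satisfied.
(B) nonprofit — satisfied.
(C) returns current — satisfied.
(ii): T AND T AND T → true.
(b): F OR T → true.
(c) ≥ 10 yrs in jurisdiction — met.
(1): T AND T AND T → true.
(a) ≤ 23 employees — fails.
(b) ≥75% agricultural — met.
(2): F AND T → false.
So Overall is satisfied (T OR F).

Yes — exempt.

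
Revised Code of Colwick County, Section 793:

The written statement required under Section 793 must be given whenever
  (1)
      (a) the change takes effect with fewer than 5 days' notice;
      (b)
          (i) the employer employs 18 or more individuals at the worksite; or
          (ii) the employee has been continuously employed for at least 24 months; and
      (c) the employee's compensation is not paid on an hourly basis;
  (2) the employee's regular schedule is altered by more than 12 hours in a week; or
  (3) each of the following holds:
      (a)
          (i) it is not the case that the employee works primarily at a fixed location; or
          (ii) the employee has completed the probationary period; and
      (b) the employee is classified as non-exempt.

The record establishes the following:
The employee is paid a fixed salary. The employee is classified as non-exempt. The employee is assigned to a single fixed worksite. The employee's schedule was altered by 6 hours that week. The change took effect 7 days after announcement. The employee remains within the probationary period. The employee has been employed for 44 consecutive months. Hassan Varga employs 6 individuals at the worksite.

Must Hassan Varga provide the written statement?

No — not required.

(a) < 5 days' notice — fails.
(i) ≥ 18 at site — not met.
(ii) tenure ≥ 24 mo. — holds.
So (b) is satisfied (F OR T).
(c) not (hourly-paid) — satisfied.
So (1) is not satisfied (F AND T AND T).
(2) schedule shift > 12h — fails.
(i) not (fixed location) — fails.
(ii) past probation — not satisfied.
(a): F OR F → false.
(b) non-exempt — met.
(3) = F AND T = false.
Overall: F OR F OR F → false.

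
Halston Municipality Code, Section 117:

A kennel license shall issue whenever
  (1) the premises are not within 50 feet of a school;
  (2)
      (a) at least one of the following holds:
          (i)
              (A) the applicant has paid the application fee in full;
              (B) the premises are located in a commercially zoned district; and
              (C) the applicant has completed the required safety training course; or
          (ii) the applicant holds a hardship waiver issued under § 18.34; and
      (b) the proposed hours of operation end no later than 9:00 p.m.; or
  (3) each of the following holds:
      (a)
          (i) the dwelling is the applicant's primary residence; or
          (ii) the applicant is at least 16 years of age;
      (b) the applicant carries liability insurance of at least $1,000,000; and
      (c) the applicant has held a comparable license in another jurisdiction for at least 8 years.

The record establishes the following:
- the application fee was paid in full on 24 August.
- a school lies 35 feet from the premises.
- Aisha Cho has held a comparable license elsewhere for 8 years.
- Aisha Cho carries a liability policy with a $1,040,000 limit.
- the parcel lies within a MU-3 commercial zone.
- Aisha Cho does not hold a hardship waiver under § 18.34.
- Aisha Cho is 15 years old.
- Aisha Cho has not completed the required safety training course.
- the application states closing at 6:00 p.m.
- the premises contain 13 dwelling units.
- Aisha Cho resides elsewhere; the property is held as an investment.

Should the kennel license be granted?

(1) ≥50 ft from school — not met.
(A) fee paid — satisfied.
(B) commercially zoned — met.
(C) safety training — not satisfied.
(i) = T AND T AND F = false.
(ii) hardship waiver — not met.
(a): F OR F → false.
(b) closes by 9 p.m. — satisfied.
So (2) is not satisfied (F AND T).
(i) primary residence — not met.
(ii) age ≥ 16 — fails.
(a) = F OR F = false.
(b) insurance ≥ $1,000,000 — met.
(c) prior license ≥ 8 yr — satisfied.
(3): F AND T AND T → false.
So Overall is not satisfied (F OR F OR F).

No — denied.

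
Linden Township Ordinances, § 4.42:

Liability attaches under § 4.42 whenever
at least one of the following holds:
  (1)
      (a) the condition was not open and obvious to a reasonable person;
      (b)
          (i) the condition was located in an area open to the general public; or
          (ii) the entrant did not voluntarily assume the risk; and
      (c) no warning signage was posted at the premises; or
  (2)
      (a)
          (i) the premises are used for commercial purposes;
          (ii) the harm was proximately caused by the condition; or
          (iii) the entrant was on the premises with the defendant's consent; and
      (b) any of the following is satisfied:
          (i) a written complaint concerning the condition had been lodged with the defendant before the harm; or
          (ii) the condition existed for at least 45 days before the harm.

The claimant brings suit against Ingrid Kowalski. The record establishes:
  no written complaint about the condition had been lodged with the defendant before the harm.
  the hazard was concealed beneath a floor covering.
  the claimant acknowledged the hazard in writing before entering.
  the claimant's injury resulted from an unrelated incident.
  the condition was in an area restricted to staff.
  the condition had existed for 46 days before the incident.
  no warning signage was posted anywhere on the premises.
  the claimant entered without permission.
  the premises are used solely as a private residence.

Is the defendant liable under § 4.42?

(a) not open/obvious — satisfied.
(i) public area — fails.
(ii) no assumed risk — not met.
(b) = F OR F = false.
(c) no signage posted — satisfied.
So (1) is not satisfied (T AND F AND T).
(i) commercial use — fails.
(ii) proximate cause — fails.
(iii) consent to enter — not satisfied.
So (a) is not satisfied (F OR F OR F).
(i) complaint lodged — fails.
(ii) condition ≥45 days old — satisfied.
So (b) is satisfied (F OR T).
So (2) is not satisfied (F AND T).
Overall = F OR F = false.

No — not liable.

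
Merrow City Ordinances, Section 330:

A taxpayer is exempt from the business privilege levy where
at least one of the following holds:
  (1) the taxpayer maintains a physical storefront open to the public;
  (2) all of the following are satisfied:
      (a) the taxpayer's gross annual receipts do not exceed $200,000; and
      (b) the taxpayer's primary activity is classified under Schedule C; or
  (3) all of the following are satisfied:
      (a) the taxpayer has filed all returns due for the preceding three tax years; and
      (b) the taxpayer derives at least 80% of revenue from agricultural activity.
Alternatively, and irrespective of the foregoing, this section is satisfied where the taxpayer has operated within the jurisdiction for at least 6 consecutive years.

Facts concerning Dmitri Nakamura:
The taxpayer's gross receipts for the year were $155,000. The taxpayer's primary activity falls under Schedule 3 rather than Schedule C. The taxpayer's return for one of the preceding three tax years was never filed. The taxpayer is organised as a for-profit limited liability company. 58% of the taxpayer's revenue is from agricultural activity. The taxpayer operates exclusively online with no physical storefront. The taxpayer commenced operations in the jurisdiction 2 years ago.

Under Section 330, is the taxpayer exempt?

No — not exempt.

(1) has storefront — not met.
(a) receipts ≤ $200,000 — met.
(b) Schedule C activity — not satisfied.
So (2) is not satisfied (T AND F).
(a) returns current — not met.
(b) ≥80% agricultural — not satisfied.
(3) = F AND F = false.
Overall: F OR F OR F → false.
Exception (≥ 6 yrs in jurisdiction) — not satisfied.
Result: main false OR exception false → false.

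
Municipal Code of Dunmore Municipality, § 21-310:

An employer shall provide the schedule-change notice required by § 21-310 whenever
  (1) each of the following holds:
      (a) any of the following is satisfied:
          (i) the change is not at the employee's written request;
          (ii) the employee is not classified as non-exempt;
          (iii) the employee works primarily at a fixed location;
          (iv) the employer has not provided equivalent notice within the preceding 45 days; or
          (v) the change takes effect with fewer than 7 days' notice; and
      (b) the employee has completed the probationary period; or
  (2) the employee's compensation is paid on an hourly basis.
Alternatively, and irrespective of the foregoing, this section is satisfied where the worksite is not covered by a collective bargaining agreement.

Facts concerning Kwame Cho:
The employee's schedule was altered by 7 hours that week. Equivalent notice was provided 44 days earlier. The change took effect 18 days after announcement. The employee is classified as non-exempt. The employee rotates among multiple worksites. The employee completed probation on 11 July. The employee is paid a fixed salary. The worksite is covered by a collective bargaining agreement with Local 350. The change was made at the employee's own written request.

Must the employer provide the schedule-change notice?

No — not required.

(i) not employee-requested — not met.
(ii) not (non-exempt) — not met.
(iii) fixed location — not met.
(iv) no recent notice — fails.
(v) < 7 days' notice — not met.
(a): F OR F OR F OR F OR F → false.
(b) past probation — satisfied.
So (1) is not satisfied (F AND T).
(2) hourly-paid — not met.
Overall = F OR F = false.
Exception (no CBA) — not satisfied.
Result: main false OR exception false → false.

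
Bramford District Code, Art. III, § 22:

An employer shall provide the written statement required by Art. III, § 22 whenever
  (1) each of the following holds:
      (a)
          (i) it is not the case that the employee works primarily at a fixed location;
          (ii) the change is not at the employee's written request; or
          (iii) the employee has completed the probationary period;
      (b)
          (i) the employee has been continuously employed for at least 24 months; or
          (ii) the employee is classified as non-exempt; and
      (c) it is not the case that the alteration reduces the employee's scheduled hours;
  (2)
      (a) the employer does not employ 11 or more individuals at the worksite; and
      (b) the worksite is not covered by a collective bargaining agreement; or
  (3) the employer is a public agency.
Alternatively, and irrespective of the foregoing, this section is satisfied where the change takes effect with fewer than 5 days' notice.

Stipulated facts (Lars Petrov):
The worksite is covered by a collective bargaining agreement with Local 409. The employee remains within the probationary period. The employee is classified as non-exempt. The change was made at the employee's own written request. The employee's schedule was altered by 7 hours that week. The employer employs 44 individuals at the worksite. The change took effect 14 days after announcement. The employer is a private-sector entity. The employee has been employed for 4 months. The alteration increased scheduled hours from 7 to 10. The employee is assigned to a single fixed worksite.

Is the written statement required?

No — not required.

(i) not (fixed location) — not met.
(ii) not employee-requested — not satisfied.
(iii) past probation — not met.
(a) = F OR F OR F = false.
(i) tenure ≥ 24 mo. — not met.
(ii) non-exempt — met.
(b): F OR T → true.
(c) not (hours reduced) — holds.
So (1) is not satisfied (F AND T AND T).
(a) not (≥ 11 at site) — not satisfied.
(b) no CBA — not met.
So (2) is not satisfied (F AND F).
(3) public agency — not met.
Overall = F OR F OR F = false.
Exception (< 5 days' notice) — not satisfied.
Result: main false OR exception false → false.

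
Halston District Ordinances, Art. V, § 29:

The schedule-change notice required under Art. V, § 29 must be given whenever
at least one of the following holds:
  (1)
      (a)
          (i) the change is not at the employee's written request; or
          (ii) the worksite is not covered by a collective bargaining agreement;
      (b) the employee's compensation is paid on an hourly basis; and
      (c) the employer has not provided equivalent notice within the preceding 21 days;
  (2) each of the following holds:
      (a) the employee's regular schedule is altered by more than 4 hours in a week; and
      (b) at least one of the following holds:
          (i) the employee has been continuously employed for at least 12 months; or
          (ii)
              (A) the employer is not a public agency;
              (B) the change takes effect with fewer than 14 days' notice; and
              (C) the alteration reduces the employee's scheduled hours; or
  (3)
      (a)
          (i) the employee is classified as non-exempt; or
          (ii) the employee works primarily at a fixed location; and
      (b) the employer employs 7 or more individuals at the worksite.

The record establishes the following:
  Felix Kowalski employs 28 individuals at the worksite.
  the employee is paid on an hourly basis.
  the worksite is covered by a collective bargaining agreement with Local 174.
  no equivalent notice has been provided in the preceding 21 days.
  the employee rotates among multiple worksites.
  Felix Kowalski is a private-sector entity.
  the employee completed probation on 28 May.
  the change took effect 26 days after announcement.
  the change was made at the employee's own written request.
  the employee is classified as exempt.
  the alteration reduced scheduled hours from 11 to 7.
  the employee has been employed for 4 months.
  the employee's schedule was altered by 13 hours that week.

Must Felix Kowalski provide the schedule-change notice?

No — not required.

(i) not employee-requested — not met.
(ii) no CBA — not satisfied.
(a): F OR F → false.
(b) hourly-paid — met.
(c) no recent notice — holds.
(1) = F AND T AND T = false.
(a) schedule shift > 4h — met.
(i) tenure ≥ 12 mo. — fails.
(A) not (public agency) — holds.
(B) < 14 days' notice — fails.
(C) hours reduced — met.
So (ii) is not satisfied (T AND F AND T).
(b) = F OR F = false.
So (2) is not satisfied (T AND F).
(i) non-exempt — not met.
(ii) fixed location — not met.
(a): F OR F → false.
(b) ≥ 7 at site — met.
(3): F AND T → false.
Overall = F OR F OR F = false.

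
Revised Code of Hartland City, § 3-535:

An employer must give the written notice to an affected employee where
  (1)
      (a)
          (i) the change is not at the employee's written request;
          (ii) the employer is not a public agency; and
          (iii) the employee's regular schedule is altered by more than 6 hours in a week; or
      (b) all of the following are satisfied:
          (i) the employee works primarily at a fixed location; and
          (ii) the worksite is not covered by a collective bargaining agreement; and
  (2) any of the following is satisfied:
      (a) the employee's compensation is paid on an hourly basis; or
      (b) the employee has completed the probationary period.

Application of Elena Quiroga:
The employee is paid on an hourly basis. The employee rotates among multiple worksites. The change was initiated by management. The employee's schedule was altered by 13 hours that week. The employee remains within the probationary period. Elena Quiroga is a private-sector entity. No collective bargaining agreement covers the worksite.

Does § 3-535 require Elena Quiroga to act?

Yes — required.

(i) not employee-requested — satisfied.
(ii) not (public agency) — satisfied.
(iii) schedule shift > 6h — holds.
So (a) is satisfied (T AND T AND T).
(i) fixed location — not satisfied.
(ii) no CBA — satisfied.
(b) = F AND T = false.
(1) = T OR F = true.
(a) hourly-paid — met.
(b) past probation — fails.
So (2) is satisfied (T OR F).
Overall: T AND T → true.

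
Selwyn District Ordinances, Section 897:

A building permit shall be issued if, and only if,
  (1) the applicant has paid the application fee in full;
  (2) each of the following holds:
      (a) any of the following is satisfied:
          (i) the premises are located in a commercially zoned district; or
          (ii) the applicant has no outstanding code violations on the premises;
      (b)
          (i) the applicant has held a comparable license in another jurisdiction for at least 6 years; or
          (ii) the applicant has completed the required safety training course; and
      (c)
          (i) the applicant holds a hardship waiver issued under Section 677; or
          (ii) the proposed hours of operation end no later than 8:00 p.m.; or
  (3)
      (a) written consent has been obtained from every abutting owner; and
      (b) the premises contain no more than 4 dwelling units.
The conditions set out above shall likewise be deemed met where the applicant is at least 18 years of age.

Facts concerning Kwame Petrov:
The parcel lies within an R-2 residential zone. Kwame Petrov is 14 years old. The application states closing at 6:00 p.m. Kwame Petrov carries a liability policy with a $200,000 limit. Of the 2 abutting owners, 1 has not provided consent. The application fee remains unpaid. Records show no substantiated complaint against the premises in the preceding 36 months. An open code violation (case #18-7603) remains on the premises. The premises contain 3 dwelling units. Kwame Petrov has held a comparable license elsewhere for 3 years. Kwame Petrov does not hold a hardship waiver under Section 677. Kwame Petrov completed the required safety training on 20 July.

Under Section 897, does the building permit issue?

(1) fee paid — fails.
(i) commercially zoned — not satisfied.
(ii) no code violations — not satisfied.
(a) = F OR F = false.
(i) prior license ≥ 6 yr — not met.
(ii) safety training — satisfied.
(b): F OR T → true.
(i) hardship waiver — fails.
(ii) closes by 8 p.m. — holds.
(c) = F OR T = true.
(2): F AND T AND T → false.
(a) all abutters consent — fails.
(b) ≤ 4 units — holds.
(3): F AND T → false.
Overall: F OR F OR F → false.
Exception (age ≥ 18) — not satisfied.
Result: main false OR exception false → false.

No — denied.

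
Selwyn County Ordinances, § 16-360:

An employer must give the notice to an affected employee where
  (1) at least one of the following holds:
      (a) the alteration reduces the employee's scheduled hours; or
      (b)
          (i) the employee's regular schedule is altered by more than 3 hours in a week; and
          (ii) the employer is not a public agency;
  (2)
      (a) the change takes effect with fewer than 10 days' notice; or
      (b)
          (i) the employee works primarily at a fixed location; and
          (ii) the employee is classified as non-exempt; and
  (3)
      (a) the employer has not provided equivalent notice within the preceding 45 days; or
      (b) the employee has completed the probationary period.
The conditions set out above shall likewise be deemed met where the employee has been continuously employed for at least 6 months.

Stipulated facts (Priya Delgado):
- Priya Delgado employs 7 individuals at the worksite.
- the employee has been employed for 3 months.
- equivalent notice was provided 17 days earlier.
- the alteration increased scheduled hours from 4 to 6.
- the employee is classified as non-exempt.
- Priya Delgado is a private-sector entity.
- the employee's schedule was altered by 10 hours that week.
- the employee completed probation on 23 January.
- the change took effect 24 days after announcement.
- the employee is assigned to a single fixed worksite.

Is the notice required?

(a) hours reduced — not satisfied.
(i) schedule shift > 3h — holds.
(ii) not (public agency) — satisfied.
(b) = T AND T = true.
(1): F OR T → true.
(a) < 10 days' notice — not satisfied.
(i) fixed location — holds.
(ii) non-exempt — satisfied.
(b) = T AND T = true.
(2) = F OR T = true.
(a) no recent notice — not satisfied.
(b) past probation — holds.
(3) = F OR T = true.
Overall = T AND T AND T = true.
Exception (tenure ≥ 6 mo.) — not satisfied.
Result: main true OR exception false → true.

Yes — required.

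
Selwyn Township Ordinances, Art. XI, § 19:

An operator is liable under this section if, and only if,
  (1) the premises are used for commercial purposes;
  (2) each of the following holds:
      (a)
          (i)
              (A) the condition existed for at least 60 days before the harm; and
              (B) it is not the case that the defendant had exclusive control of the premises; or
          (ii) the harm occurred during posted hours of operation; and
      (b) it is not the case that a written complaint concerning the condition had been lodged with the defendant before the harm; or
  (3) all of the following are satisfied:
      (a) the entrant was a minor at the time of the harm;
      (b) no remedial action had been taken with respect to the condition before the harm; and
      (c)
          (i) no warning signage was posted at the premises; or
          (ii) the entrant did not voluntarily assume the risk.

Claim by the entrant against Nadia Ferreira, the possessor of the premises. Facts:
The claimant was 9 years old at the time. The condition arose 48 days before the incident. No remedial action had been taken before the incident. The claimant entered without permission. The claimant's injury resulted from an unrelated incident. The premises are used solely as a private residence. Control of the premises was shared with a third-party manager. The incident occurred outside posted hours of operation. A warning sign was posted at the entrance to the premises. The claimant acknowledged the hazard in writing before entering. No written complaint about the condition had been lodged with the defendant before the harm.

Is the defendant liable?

No — not liable.

(1) commercial use — not met.
(A) condition ≥60 days old — not satisfied.
(B) not (exclusive control) — met.
(i): F AND T → false.
(ii) during posted hours — fails.
(a): F OR F → false.
(b) not (complaint lodged) — satisfied.
So (2) is not satisfied (F AND T).
(a) entrant a minor — holds.
(b) no remedial action — met.
(i) no signage posted — not met.
(ii) no assumed risk — not satisfied.
(c) = F OR F = false.
(3) = T AND T AND F = false.
Overall: F OR F OR F → false.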